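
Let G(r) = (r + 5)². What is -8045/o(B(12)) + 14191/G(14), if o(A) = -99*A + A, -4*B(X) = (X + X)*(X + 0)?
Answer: 97227451/2547216 ≈ 38.170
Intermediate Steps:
G(r) = (5 + r)²
B(X) = -X²/2 (B(X) = -(X + X)*(X + 0)/4 = -2*X*X/4 = -X²/2)
o(A) = -98*A
-8045/o(B(12)) + 14191/G(14) = -8045/((-(-49)*12²)) + 14191/((5 + 14)²) = -8045/((-(-49)*144)) + 14191/(19²) = -8045/((-98*(-72))) + 14191/361 = -8045/7056 + 14191*(1/361) = -8045*1/7056 + 14191/361 = -8045/7056 + 14191/361 = 97227451/2547216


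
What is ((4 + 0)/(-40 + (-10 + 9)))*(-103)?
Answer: 412/41 ≈ 10.049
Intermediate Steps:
((4 + 0)/(-40 + (-10 + 9)))*(-103) = (4/(-40 - 1))*(-103) = (4/(-41))*(-103) = (4*(-1/41))*(-103) = -4/41*(-103) = 412/41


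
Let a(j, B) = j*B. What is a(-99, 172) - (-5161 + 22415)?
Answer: -34282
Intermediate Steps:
a(j, B) = B*j
a(-99, 172) - (-5161 + 22415) = 172*(-99) - (-5161 + 22415) = -17028 - 1*17254 = -17028 - 17254 = -34282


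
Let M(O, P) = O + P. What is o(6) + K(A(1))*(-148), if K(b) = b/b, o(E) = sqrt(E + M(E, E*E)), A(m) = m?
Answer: -148 + 4*sqrt(3) ≈ -141.07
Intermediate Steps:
o(E) = sqrt(E**2 + 2*E) (o(E) = sqrt(E + (E + E*E)) = sqrt(E + (E + E**2)) = sqrt(E**2 + 2*E))
K(b) = 1
o(6) + K(A(1))*(-148) = sqrt(6*(2 + 6)) + 1*(-148) = sqrt(6*8) - 148 = sqrt(48) - 148 = 4*sqrt(3) - 148 = -148 + 4*sqrt(3)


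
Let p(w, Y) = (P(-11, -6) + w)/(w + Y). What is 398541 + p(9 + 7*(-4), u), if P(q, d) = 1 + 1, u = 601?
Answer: 231950845/582 ≈ 3.9854e+5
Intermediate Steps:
P(q, d) = 2
p(w, Y) = (2 + w)/(Y + w) (p(w, Y) = (2 + w)/(w + Y) = (2 + w)/(Y + w))
398541 + p(9 + 7*(-4), u) = 398541 + (2 + (9 + 7*(-4)))/(601 + (9 + 7*(-4))) = 398541 + (2 + (9 - 28))/(601 + (9 - 28)) = 398541 + (2 - 19)/(601 - 19) = 398541 - 17/582 = 231950845/582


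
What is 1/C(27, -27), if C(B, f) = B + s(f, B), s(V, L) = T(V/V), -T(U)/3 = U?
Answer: 1/24 ≈ 0.041667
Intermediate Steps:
T(U) = -3*U
s(V, L) = -3 (s(V, L) = -3*V/V = -3*1 = -3)
C(B, f) = -3 + B (C(B, f) = B - 3 = -3 + B)
1/C(27, -27) = 1/(-3 + 27) = 1/24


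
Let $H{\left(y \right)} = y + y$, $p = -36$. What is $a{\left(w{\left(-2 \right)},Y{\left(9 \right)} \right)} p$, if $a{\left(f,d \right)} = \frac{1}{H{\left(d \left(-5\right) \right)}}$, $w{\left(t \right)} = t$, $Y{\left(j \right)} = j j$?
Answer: $\frac{2}{45} \approx 0.044444$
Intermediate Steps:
$Y{\left(j \right)} = j^{2}$
$H{\left(y \right)} = 2 y$
$a{\left(f,d \right)} = - \frac{1}{10 d}$ ($a{\left(f,d \right)} = \frac{1}{2 d \left(-5\right)} = \frac{1}{2 \left(- 5 d\right)} = \frac{1}{\left(-10\right) d} = - \frac{1}{10 d}$)
$a{\left(w{\left(-2 \right)},Y{\left(9 \right)} \right)} p = - \frac{1}{10 \cdot 9^{2}} \left(-36\right) = - \frac{1}{10 \cdot 81} \left(-36\right) = \left(- \frac{1}{10}\right) \frac{1}{81} \left(-36\right) = \left(- \frac{1}{810}\right) \left(-36\right) = \frac{2}{45}$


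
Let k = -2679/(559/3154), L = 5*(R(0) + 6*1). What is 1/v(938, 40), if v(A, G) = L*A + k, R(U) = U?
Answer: 559/7280694 ≈ 7.6778e-5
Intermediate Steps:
L = 30 (L = 5*(0 + 6*1) = 5*(0 + 6) = 5*6 = 30)
k = -8449566/559 (k = -2679/(559*(1/3154)) = -2679/559/3154 = -2679*3154/559 = -8449566/559 ≈ -15116.)
v(A, G) = -8449566/559 + 30*A (v(A, G) = 30*A - 8449566/559 = -8449566/559 + 30*A)
1/v(938, 40) = 1/(-8449566/559 + 30*938) = 1/(-8449566/559 + 28140) = 1/(7280694/559) = 559/7280694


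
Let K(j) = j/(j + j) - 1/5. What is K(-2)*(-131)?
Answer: -393/10 ≈ -39.300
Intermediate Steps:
K(j) = 3/10 (K(j) = j/((2*j)) - 1*⅕ = j*(1/(2*j)) - ⅕ = ½ - ⅕ = 3/10)
K(-2)*(-131) = (3/10)*(-131) = -393/10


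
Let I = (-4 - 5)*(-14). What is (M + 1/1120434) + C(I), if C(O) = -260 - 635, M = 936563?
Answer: 1048354239913/1120434 ≈ 9.3567e+5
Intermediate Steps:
I = 126 (I = -9*(-14) = 126)
C(O) = -895
(M + 1/1120434) + C(I) = (936563 + 1/1120434) - 895 = 1049357028343/1120434 - 895 = 1048354239913/1120434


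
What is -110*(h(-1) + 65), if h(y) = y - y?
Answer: -7150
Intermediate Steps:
h(y) = 0
-110*(h(-1) + 65) = -110*(0 + 65) = -110*65 = -7150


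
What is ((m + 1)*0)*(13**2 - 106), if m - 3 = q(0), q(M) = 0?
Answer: 0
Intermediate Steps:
m = 3 (m = 3 + 0 = 3)
((m + 1)*0)*(13**2 - 106) = ((3 + 1)*0)*(13**2 - 106) = (4*0)*(169 - 106) = 0*63 = 0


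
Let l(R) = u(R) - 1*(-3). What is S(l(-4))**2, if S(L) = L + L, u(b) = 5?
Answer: 256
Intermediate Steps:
l(R) = 8 (l(R) = 5 - 1*(-3) = 5 + 3 = 8)
S(L) = 2*L
S(l(-4))**2 = (2*8)**2 = 16**2 = 256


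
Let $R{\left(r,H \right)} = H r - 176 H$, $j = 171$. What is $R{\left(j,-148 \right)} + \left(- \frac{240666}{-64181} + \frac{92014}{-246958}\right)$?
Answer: $\frac{5891268639007}{7925005699} \approx 743.38$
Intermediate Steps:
$R{\left(r,H \right)} = - 176 H + H r$
$R{\left(j,-148 \right)} + \left(- \frac{240666}{-64181} + \frac{92014}{-246958}\right) = - 148 \left(-176 + 171\right) + \left(- \frac{240666}{-64181} + \frac{92014}{-246958}\right) = \left(-148\right) \left(-5\right) + \left(\left(-240666\right) \left(- \frac{1}{64181}\right) + 92014 \left(- \frac{1}{246958}\right)\right) = 740 + \left(\frac{240666}{64181} - \frac{46007}{123479}\right) = 740 + \frac{26764421747}{7925005699} = \frac{5891268639007}{7925005699}$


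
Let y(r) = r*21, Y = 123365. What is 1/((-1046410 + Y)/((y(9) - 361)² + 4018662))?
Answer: -4048246/923045 ≈ -4.3857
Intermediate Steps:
y(r) = 21*r
1/((-1046410 + Y)/((y(9) - 361)² + 4018662)) = 1/((-1046410 + 123365)/((21*9 - 361)² + 4018662)) = 1/(-923045/((189 - 361)² + 4018662)) = 1/(-923045/((-172)² + 4018662)) = 1/(-923045/(29584 + 4018662)) = 1/(-923045/4048246) = -4048246/923045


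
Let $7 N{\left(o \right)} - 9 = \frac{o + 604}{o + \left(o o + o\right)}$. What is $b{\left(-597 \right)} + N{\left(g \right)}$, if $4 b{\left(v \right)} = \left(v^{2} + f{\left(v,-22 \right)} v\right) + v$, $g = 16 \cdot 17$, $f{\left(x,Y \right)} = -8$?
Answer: $\frac{11757500235}{130424} \approx 90148.0$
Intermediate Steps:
$g = 272$
$b{\left(v \right)} = - \frac{7 v}{4} + \frac{v^{2}}{4}$ ($b{\left(v \right)} = \frac{\left(v^{2} - 8 v\right) + v}{4} = \frac{v^{2} - 7 v}{4} = - \frac{7 v}{4} + \frac{v^{2}}{4}$)
$N{\left(o \right)} = \frac{9}{7} + \frac{604 + o}{7 \left(o^{2} + 2 o\right)}$ ($N{\left(o \right)} = \frac{9}{7} + \frac{\left(o + 604\right) \frac{1}{o + \left(o o + o\right)}}{7} = \frac{9}{7} + \frac{\left(604 + o\right) \frac{1}{o + \left(o^{2} + o\right)}}{7} = \frac{9}{7} + \frac{\left(604 + o\right) \frac{1}{o + \left(o + o^{2}\right)}}{7} = \frac{9}{7} + \frac{\left(604 + o\right) \frac{1}{o^{2} + 2 o}}{7} = \frac{9}{7} + \frac{\frac{1}{o^{2} + 2 o} \left(604 + o\right)}{7} = \frac{9}{7} + \frac{604 + o}{7 \left(o^{2} + 2 o\right)}$)
$b{\left(-597 \right)} + N{\left(g \right)} = \frac{1}{4} \left(-597\right) \left(-7 - 597\right) + \frac{604 + 9 \cdot 272^{2} + 19 \cdot 272}{7 \cdot 272 \left(2 + 272\right)} = \frac{1}{4} \left(-597\right) \left(-604\right) + \frac{1}{7} \cdot \frac{1}{272} \cdot \frac{1}{274} \left(604 + 9 \cdot 73984 + 5168\right) = 90147 + \frac{1}{7} \cdot \frac{1}{272} \cdot \frac{1}{274} \left(604 + 665856 + 5168\right) = 90147 + \frac{1}{7} \cdot \frac{1}{272} \cdot \frac{1}{274} \cdot 671628 = 90147 + \frac{167907}{130424} = \frac{11757500235}{130424}$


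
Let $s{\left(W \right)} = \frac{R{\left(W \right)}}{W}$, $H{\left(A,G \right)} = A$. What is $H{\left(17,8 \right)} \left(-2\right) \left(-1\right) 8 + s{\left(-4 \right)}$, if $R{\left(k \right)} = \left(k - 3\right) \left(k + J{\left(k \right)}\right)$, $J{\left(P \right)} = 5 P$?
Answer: $230$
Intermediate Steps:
$R{\left(k \right)} = 6 k \left(-3 + k\right)$ ($R{\left(k \right)} = \left(k - 3\right) \left(k + 5 k\right) = \left(-3 + k\right) 6 k = 6 k \left(-3 + k\right)$)
$s{\left(W \right)} = -18 + 6 W$ ($s{\left(W \right)} = \frac{6 W \left(-3 + W\right)}{W} = -18 + 6 W$)
$H{\left(17,8 \right)} \left(-2\right) \left(-1\right) 8 + s{\left(-4 \right)} = 17 \left(-2\right) \left(-1\right) 8 + \left(-18 + 6 \left(-4\right)\right) = 17 \cdot 2 \cdot 8 - 42 = 17 \cdot 16 - 42 = 272 - 42 = 230$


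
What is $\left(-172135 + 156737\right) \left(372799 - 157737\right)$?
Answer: $-3311524676$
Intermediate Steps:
$\left(-172135 + 156737\right) \left(372799 - 157737\right) = \left(-15398\right) 215062 = -3311524676$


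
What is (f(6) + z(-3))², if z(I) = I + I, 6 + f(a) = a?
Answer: 36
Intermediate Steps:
f(a) = -6 + a
z(I) = 2*I
(f(6) + z(-3))² = ((-6 + 6) + 2*(-3))² = (0 - 6)² = (-6)² = 36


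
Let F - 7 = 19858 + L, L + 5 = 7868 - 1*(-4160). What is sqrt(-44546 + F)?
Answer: I*sqrt(12658) ≈ 112.51*I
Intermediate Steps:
L = 12023 (L = -5 + (7868 - 1*(-4160)) = -5 + (7868 + 4160) = -5 + 12028 = 12023)
F = 31888 (F = 7 + (19858 + 12023) = 7 + 31881 = 31888)
sqrt(-44546 + F) = sqrt(-44546 + 31888) = sqrt(-12658) = I*sqrt(12658)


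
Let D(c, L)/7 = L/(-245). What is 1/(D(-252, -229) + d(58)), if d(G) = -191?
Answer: -35/6456 ≈ -0.0054213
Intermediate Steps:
D(c, L) = -L/35 (D(c, L) = 7*(L/(-245)) = 7*(L*(-1/245)) = 7*(-L/245) = -L/35)
1/(D(-252, -229) + d(58)) = 1/(-1/35*(-229) - 191) = 1/(229/35 - 191) = 1/(-6456/35) = -35/6456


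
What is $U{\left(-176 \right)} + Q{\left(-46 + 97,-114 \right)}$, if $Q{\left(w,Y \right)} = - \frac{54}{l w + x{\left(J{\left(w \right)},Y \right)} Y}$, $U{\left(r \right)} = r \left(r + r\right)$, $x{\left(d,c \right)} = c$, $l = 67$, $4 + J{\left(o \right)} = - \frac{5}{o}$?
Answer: $\frac{338939374}{5471} \approx 61952.0$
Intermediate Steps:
$J{\left(o \right)} = -4 - \frac{5}{o}$
$U{\left(r \right)} = 2 r^{2}$ ($U{\left(r \right)} = r 2 r = 2 r^{2}$)
$Q{\left(w,Y \right)} = - \frac{54}{Y^{2} + 67 w}$ ($Q{\left(w,Y \right)} = - \frac{54}{67 w + Y Y} = - \frac{54}{67 w + Y^{2}} = - \frac{54}{Y^{2} + 67 w}$)
$U{\left(-176 \right)} + Q{\left(-46 + 97,-114 \right)} = 2 \left(-176\right)^{2} - \frac{54}{\left(-114\right)^{2} + 67 \left(-46 + 97\right)} = 2 \cdot 30976 - \frac{54}{12996 + 67 \cdot 51} = 61952 - \frac{54}{12996 + 3417} = 61952 - \frac{54}{16413} = 61952 - \frac{18}{5471} = \frac{338939374}{5471}$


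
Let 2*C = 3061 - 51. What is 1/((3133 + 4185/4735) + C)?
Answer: 947/4393023 ≈ 0.00021557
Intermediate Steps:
C = 1505 (C = (3061 - 51)/2 = (1/2)*3010 = 1505)
1/((3133 + 4185/4735) + C) = 1/((3133 + 4185/4735) + 1505) = 1/((3133 + 4185*(1/4735)) + 1505) = 1/((3133 + 837/947) + 1505) = 1/(2967788/947 + 1505) = 1/(4393023/947) = 947/4393023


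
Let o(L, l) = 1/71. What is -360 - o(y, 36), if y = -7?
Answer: -25561/71 ≈ -360.01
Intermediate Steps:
o(L, l) = 1/71
-360 - o(y, 36) = -360 - 1*1/71 = -360 - 1/71 = -25561/71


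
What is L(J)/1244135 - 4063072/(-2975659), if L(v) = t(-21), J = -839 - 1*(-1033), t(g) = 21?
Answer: 5055072571559/3702121509965 ≈ 1.3655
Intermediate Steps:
J = 194 (J = -839 + 1033 = 194)
L(v) = 21
L(J)/1244135 - 4063072/(-2975659) = 21/1244135 - 4063072/(-2975659) = 21*(1/1244135) - 4063072*(-1/2975659) = 21/1244135 + 4063072/2975659 = 5055072571559/3702121509965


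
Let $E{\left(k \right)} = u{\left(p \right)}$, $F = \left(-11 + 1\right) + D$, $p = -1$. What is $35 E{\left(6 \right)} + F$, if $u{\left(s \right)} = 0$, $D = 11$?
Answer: $1$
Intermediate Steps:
$F = 1$ ($F = \left(-11 + 1\right) + 11 = -10 + 11 = 1$)
$E{\left(k \right)} = 0$
$35 E{\left(6 \right)} + F = 35 \cdot 0 + 1 = 0 + 1 = 1$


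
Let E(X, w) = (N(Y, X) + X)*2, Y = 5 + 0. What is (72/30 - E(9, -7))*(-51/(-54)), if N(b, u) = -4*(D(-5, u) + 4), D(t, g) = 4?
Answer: 2057/45 ≈ 45.711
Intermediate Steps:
Y = 5
N(b, u) = -32 (N(b, u) = -4*(4 + 4) = -4*8 = -32)
E(X, w) = -64 + 2*X (E(X, w) = (-32 + X)*2 = -64 + 2*X)
(72/30 - E(9, -7))*(-51/(-54)) = (72/30 - (-64 + 2*9))*(-51/(-54)) = (72*(1/30) - (-64 + 18))*(-51*(-1/54)) = (12/5 - 1*(-46))*(17/18) = (12/5 + 46)*(17/18) = (242/5)*(17/18) = 2057/45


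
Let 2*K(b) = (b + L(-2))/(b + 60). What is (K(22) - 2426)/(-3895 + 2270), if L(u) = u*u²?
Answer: 7957/5330 ≈ 1.4929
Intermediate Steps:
L(u) = u³
K(b) = (-8 + b)/(2*(60 + b)) (K(b) = ((b + (-2)³)/(b + 60))/2 = ((b - 8)/(60 + b))/2 = ((-8 + b)/(60 + b))/2 = (-8 + b)/(2*(60 + b)))
(K(22) - 2426)/(-3895 + 2270) = ((-8 + 22)/(2*(60 + 22)) - 2426)/(-3895 + 2270) = ((½)*14/82 - 2426)/(-1625) = ((½)*(1/82)*14 - 2426)*(-1/1625) = (7/82 - 2426)*(-1/1625) = -198925/82*(-1/1625) = 7957/5330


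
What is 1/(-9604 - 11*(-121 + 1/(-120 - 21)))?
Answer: -141/1166482 ≈ -0.00012088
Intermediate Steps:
1/(-9604 - 11*(-121 + 1/(-120 - 21))) = 1/(-9604 - 11*(-121 + 1/(-141))) = 1/(-9604 - 11*(-121 - 1/141)) = 1/(-9604 - 11*(-17062/141)) = 1/(-9604 + 187682/141) = 1/(-1166482/141) = -141/1166482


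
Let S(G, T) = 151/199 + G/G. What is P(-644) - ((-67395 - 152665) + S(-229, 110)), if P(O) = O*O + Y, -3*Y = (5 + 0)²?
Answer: 378967187/597 ≈ 6.3479e+5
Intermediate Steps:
Y = -25/3 (Y = -(5 + 0)²/3 = -⅓*5² = -⅓*25 = -25/3 ≈ -8.3333)
S(G, T) = 350/199 (S(G, T) = 151*(1/199) + 1 = 151/199 + 1 = 350/199)
P(O) = -25/3 + O² (P(O) = O*O - 25/3 = O² - 25/3 = -25/3 + O²)
P(-644) - ((-67395 - 152665) + S(-229, 110)) = (-25/3 + (-644)²) - ((-67395 - 152665) + 350/199) = (-25/3 + 414736) - (-220060 + 350/199) = 1244183/3 - 1*(-43791590/199) = 1244183/3 + 43791590/199 = 378967187/597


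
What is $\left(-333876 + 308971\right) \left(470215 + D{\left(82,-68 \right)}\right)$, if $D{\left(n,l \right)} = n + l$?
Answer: $-11711053245$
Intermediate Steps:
$D{\left(n,l \right)} = l + n$
$\left(-333876 + 308971\right) \left(470215 + D{\left(82,-68 \right)}\right) = \left(-333876 + 308971\right) \left(470215 + \left(-68 + 82\right)\right) = - 24905 \left(470215 + 14\right) = \left(-24905\right) 470229 = -11711053245$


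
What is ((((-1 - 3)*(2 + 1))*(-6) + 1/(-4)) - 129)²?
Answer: 52441/16 ≈ 3277.6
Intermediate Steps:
((((-1 - 3)*(2 + 1))*(-6) + 1/(-4)) - 129)² = ((-4*3*(-6) + 1*(-¼)) - 129)² = ((-12*(-6) - ¼) - 129)² = ((72 - ¼) - 129)² = (287/4 - 129)² = (-229/4)² = 52441/16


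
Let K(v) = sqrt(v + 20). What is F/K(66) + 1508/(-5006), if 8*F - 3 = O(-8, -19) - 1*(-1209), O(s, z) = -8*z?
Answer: -754/2503 + 341*sqrt(86)/172 ≈ 18.084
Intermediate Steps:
F = 341/2 (F = 3/8 + (-8*(-19) - 1*(-1209))/8 = 3/8 + (152 + 1209)/8 = 3/8 + (1/8)*1361 = 3/8 + 1361/8 = 341/2 ≈ 170.50)
K(v) = sqrt(20 + v)
F/K(66) + 1508/(-5006) = 341/(2*(sqrt(20 + 66))) + 1508/(-5006) = 341/(2*(sqrt(86))) + 1508*(-1/5006) = 341*(sqrt(86)/86)/2 - 754/2503 = 341*sqrt(86)/172 - 754/2503 = -754/2503 + 341*sqrt(86)/172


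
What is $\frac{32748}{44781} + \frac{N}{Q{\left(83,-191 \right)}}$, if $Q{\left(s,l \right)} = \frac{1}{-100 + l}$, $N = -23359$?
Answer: $\frac{101465830679}{14927} \approx 6.7975 \cdot 10^{6}$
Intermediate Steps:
$\frac{32748}{44781} + \frac{N}{Q{\left(83,-191 \right)}} = \frac{32748}{44781} - \frac{23359}{\frac{1}{-100 - 191}} = 32748 \cdot \frac{1}{44781} - \frac{23359}{\frac{1}{-291}} = \frac{10916}{14927} - \frac{23359}{- \frac{1}{291}} = \frac{10916}{14927} - -6797469 = \frac{10916}{14927} + 6797469 = \frac{101465830679}{14927}$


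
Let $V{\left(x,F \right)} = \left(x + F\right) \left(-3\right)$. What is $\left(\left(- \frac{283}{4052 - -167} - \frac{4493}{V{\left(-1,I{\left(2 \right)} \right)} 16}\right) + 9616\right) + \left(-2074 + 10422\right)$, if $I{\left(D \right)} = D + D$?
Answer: $\frac{10932691919}{607536} \approx 17995.0$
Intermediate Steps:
$I{\left(D \right)} = 2 D$
$V{\left(x,F \right)} = - 3 F - 3 x$ ($V{\left(x,F \right)} = \left(F + x\right) \left(-3\right) = - 3 F - 3 x$)
$\left(\left(- \frac{283}{4052 - -167} - \frac{4493}{V{\left(-1,I{\left(2 \right)} \right)} 16}\right) + 9616\right) + \left(-2074 + 10422\right) = \left(\left(- \frac{283}{4052 - -167} - \frac{4493}{\left(- 3 \cdot 2 \cdot 2 - -3\right) 16}\right) + 9616\right) + \left(-2074 + 10422\right) = \left(\left(- \frac{283}{4052 + 167} - \frac{4493}{\left(\left(-3\right) 4 + 3\right) 16}\right) + 9616\right) + 8348 = \left(\left(- \frac{283}{4219} - \frac{4493}{\left(-12 + 3\right) 16}\right) + 9616\right) + 8348 = \left(\left(\left(-283\right) \frac{1}{4219} - \frac{4493}{\left(-9\right) 16}\right) + 9616\right) + 8348 = \left(\left(- \frac{283}{4219} - \frac{4493}{-144}\right) + 9616\right) + 8348 = \left(\left(- \frac{283}{4219} - - \frac{4493}{144}\right) + 9616\right) + 8348 = \left(\left(- \frac{283}{4219} + \frac{4493}{144}\right) + 9616\right) + 8348 = \left(\frac{18915215}{607536} + 9616\right) + 8348 = \frac{5860981391}{607536} + 8348 = \frac{10932691919}{607536}$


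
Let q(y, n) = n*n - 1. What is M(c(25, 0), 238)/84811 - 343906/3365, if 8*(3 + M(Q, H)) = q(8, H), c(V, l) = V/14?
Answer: -233145571193/2283112120 ≈ -102.12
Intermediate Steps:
c(V, l) = V/14 (c(V, l) = V*(1/14) = V/14)
q(y, n) = -1 + n**2 (q(y, n) = n**2 - 1 = -1 + n**2)
M(Q, H) = -25/8 + H**2/8 (M(Q, H) = -3 + (-1 + H**2)/8 = -3 + (-1/8 + H**2/8) = -25/8 + H**2/8)
M(c(25, 0), 238)/84811 - 343906/3365 = (-25/8 + (1/8)*238**2)/84811 - 343906/3365 = (-25/8 + (1/8)*56644)*(1/84811) - 343906*1/3365 = (-25/8 + 14161/2)*(1/84811) - 343906/3365 = (56619/8)*(1/84811) - 343906/3365 = 56619/678488 - 343906/3365 = -233145571193/2283112120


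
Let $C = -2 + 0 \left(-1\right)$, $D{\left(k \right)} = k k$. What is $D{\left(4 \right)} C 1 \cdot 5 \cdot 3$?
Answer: $-480$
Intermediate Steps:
$D{\left(k \right)} = k^{2}$
$C = -2$ ($C = -2 + 0 = -2$)
$D{\left(4 \right)} C 1 \cdot 5 \cdot 3 = 4^{2} \left(-2\right) 1 \cdot 5 \cdot 3 = 16 \left(-2\right) 5 \cdot 3 = \left(-32\right) 15 = -480$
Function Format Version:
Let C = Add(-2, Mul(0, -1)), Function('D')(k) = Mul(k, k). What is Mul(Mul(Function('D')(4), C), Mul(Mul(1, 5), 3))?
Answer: -480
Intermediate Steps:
Function('D')(k) = Pow(k, 2)
C = -2 (C = Add(-2, 0) = -2)
Mul(Mul(Function('D')(4), C), Mul(Mul(1, 5), 3)) = Mul(Mul(Pow(4, 2), -2), Mul(Mul(1, 5), 3)) = Mul(Mul(16, -2), Mul(5, 3)) = Mul(-32, 15) = -480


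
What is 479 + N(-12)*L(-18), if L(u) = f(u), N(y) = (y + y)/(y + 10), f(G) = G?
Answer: 263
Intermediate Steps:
N(y) = 2*y/(10 + y) (N(y) = (2*y)/(10 + y) = 2*y/(10 + y))
L(u) = u
479 + N(-12)*L(-18) = 479 + (2*(-12)/(10 - 12))*(-18) = 479 + (2*(-12)/(-2))*(-18) = 479 + (2*(-12)*(-1/2))*(-18) = 479 + 12*(-18) = 479 - 216 = 263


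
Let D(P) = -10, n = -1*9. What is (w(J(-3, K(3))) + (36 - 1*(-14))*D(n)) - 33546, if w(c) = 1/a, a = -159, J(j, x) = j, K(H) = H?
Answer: -5413315/159 ≈ -34046.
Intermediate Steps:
n = -9
w(c) = -1/159 (w(c) = 1/(-159) = -1/159)
(w(J(-3, K(3))) + (36 - 1*(-14))*D(n)) - 33546 = (-1/159 + (36 - 1*(-14))*(-10)) - 33546 = (-1/159 + (36 + 14)*(-10)) - 33546 = (-1/159 + 50*(-10)) - 33546 = (-1/159 - 500) - 33546 = -79501/159 - 33546 = -5413315/159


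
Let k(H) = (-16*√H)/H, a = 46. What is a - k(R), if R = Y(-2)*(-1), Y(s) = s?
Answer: 46 + 8*√2 ≈ 57.314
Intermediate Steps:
R = 2 (R = -2*(-1) = 2)
k(H) = -16/√H
a - k(R) = 46 - (-16)/√2 = 46 - (-16)*√2/2 = 46 - (-8)*√2 = 46 + 8*√2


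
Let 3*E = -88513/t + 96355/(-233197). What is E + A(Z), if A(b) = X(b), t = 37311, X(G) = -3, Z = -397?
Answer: -102543386869/26102439801 ≈ -3.9285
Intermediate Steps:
E = -24236067466/26102439801 (E = (-88513/37311 + 96355/(-233197))/3 = (-88513*1/37311 + 96355*(-1/233197))/3 = (-88513/37311 - 96355/233197)/3 = (⅓)*(-24236067466/8700813267) = -24236067466/26102439801 ≈ -0.92850)
A(b) = -3
E + A(Z) = -24236067466/26102439801 - 3 = -102543386869/26102439801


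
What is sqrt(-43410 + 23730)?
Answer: 4*I*sqrt(1230) ≈ 140.29*I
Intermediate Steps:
sqrt(-43410 + 23730) = sqrt(-19680) = 4*I*sqrt(1230)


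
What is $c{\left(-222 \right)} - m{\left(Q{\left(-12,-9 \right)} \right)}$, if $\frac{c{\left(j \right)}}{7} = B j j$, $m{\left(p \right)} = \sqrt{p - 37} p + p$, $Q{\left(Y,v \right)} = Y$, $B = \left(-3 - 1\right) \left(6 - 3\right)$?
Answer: $-4139844 + 84 i \approx -4.1398 \cdot 10^{6} + 84.0 i$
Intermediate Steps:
$B = -12$ ($B = \left(-4\right) 3 = -12$)
$m{\left(p \right)} = p + p \sqrt{-37 + p}$ ($m{\left(p \right)} = \sqrt{-37 + p} p + p = p \sqrt{-37 + p} + p = p + p \sqrt{-37 + p}$)
$c{\left(j \right)} = - 84 j^{2}$ ($c{\left(j \right)} = 7 - 12 j j = 7 \left(- 12 j^{2}\right) = - 84 j^{2}$)
$c{\left(-222 \right)} - m{\left(Q{\left(-12,-9 \right)} \right)} = - 84 \left(-222\right)^{2} - - 12 \left(1 + \sqrt{-37 - 12}\right) = \left(-84\right) 49284 - - 12 \left(1 + \sqrt{-49}\right) = -4139856 - - 12 \left(1 + 7 i\right) = -4139856 - \left(-12 - 84 i\right) = -4139856 + \left(12 + 84 i\right) = -4139844 + 84 i$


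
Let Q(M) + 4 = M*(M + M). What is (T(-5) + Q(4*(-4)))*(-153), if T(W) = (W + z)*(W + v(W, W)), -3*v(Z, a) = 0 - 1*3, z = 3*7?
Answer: -67932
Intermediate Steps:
z = 21
v(Z, a) = 1 (v(Z, a) = -(0 - 1*3)/3 = -(0 - 3)/3 = -⅓*(-3) = 1)
Q(M) = -4 + 2*M² (Q(M) = -4 + M*(M + M) = -4 + M*(2*M) = -4 + 2*M²)
T(W) = (1 + W)*(21 + W) (T(W) = (W + 21)*(W + 1) = (21 + W)*(1 + W) = (1 + W)*(21 + W))
(T(-5) + Q(4*(-4)))*(-153) = ((21 + (-5)² + 22*(-5)) + (-4 + 2*(4*(-4))²))*(-153) = ((21 + 25 - 110) + (-4 + 2*(-16)²))*(-153) = (-64 + (-4 + 2*256))*(-153) = (-64 + (-4 + 512))*(-153) = (-64 + 508)*(-153) = 444*(-153) = -67932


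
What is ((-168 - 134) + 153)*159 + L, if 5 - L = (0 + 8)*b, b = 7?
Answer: -23742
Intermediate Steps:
L = -51 (L = 5 - (0 + 8)*7 = 5 - 8*7 = 5 - 1*56 = 5 - 56 = -51)
((-168 - 134) + 153)*159 + L = ((-168 - 134) + 153)*159 - 51 = (-302 + 153)*159 - 51 = -149*159 - 51 = -23691 - 51 = -23742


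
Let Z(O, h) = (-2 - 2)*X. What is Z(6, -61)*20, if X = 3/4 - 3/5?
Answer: -12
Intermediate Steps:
X = 3/20 (X = 3*(¼) - 3*⅕ = ¾ - ⅗ = 3/20 ≈ 0.15000)
Z(O, h) = -⅗ (Z(O, h) = (-2 - 2)*(3/20) = -4*3/20 = -⅗)
Z(6, -61)*20 = -⅗*20 = -12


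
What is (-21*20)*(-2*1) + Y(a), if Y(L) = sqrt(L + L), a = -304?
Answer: 840 + 4*I*sqrt(38) ≈ 840.0 + 24.658*I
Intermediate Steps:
Y(L) = sqrt(2)*sqrt(L) (Y(L) = sqrt(2*L) = sqrt(2)*sqrt(L))
(-21*20)*(-2*1) + Y(a) = (-21*20)*(-2*1) + sqrt(2)*sqrt(-304) = -420*(-2) + sqrt(2)*(4*I*sqrt(19)) = 840 + 4*I*sqrt(38)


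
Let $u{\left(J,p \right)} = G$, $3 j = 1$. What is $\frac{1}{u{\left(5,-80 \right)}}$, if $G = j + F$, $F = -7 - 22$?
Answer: $- \frac{3}{86} \approx -0.034884$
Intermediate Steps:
$j = \frac{1}{3}$ ($j = \frac{1}{3} \cdot 1 = \frac{1}{3} \approx 0.33333$)
$F = -29$
$G = - \frac{86}{3}$ ($G = \frac{1}{3} - 29 = - \frac{86}{3} \approx -28.667$)
$u{\left(J,p \right)} = - \frac{86}{3}$
$\frac{1}{u{\left(5,-80 \right)}} = \frac{1}{- \frac{86}{3}} = - \frac{3}{86}$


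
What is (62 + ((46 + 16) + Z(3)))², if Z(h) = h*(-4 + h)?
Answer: 14641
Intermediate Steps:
(62 + ((46 + 16) + Z(3)))² = (62 + ((46 + 16) + 3*(-4 + 3)))² = (62 + (62 + 3*(-1)))² = (62 + (62 - 3))² = (62 + 59)² = 121² = 14641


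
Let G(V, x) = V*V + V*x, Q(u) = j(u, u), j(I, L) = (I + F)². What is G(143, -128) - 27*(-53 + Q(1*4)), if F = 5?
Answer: 1389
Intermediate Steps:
j(I, L) = (5 + I)² (j(I, L) = (I + 5)² = (5 + I)²)
Q(u) = (5 + u)²
G(V, x) = V² + V*x
G(143, -128) - 27*(-53 + Q(1*4)) = 143*(143 - 128) - 27*(-53 + (5 + 1*4)²) = 143*15 - 27*(-53 + (5 + 4)²) = 2145 - 27*(-53 + 9²) = 2145 - 27*(-53 + 81) = 2145 - 27*28 = 2145 - 756 = 1389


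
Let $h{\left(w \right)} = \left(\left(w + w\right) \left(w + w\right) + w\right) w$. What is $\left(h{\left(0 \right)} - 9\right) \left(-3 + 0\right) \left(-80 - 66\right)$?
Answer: $-3942$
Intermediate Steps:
$h{\left(w \right)} = w \left(w + 4 w^{2}\right)$ ($h{\left(w \right)} = \left(2 w 2 w + w\right) w = \left(4 w^{2} + w\right) w = \left(w + 4 w^{2}\right) w = w \left(w + 4 w^{2}\right)$)
$\left(h{\left(0 \right)} - 9\right) \left(-3 + 0\right) \left(-80 - 66\right) = \left(0^{2} \left(1 + 4 \cdot 0\right) - 9\right) \left(-3 + 0\right) \left(-80 - 66\right) = \left(0 \left(1 + 0\right) - 9\right) \left(-3\right) \left(-146\right) = \left(0 \cdot 1 - 9\right) \left(-3\right) \left(-146\right) = \left(0 - 9\right) \left(-3\right) \left(-146\right) = \left(-9\right) \left(-3\right) \left(-146\right) = 27 \left(-146\right) = -3942$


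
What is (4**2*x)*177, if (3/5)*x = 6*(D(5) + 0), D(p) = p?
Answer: 141600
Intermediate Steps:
x = 50 (x = 5*(6*(5 + 0))/3 = 5*(6*5)/3 = (5/3)*30 = 50)
(4**2*x)*177 = (4**2*50)*177 = (16*50)*177 = 800*177 = 141600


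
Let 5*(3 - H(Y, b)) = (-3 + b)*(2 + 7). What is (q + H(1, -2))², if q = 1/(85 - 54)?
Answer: 139129/961 ≈ 144.78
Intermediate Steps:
q = 1/31 ≈ 0.032258
H(Y, b) = 42/5 - 9*b/5 (H(Y, b) = 3 - (-3 + b)*(2 + 7)/5 = 3 - (-3 + b)*9/5 = 3 - (-27 + 9*b)/5 = 3 + (27/5 - 9*b/5) = 42/5 - 9*b/5)
(q + H(1, -2))² = (1/31 + (42/5 - 9/5*(-2)))² = (1/31 + (42/5 + 18/5))² = (1/31 + 12)² = (373/31)² = 139129/961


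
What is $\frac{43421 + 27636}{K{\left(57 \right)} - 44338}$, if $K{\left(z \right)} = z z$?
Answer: $- \frac{71057}{41089} \approx -1.7293$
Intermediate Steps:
$K{\left(z \right)} = z^{2}$
$\frac{43421 + 27636}{K{\left(57 \right)} - 44338} = \frac{43421 + 27636}{57^{2} - 44338} = \frac{71057}{3249 - 44338} = \frac{71057}{-41089} = 71057 \left(- \frac{1}{41089}\right) = - \frac{71057}{41089}$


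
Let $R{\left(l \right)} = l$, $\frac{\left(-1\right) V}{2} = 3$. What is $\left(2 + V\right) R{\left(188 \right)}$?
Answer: $-752$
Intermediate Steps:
$V = -6$ ($V = \left(-2\right) 3 = -6$)
$\left(2 + V\right) R{\left(188 \right)} = \left(2 - 6\right) 188 = \left(-4\right) 188 = -752$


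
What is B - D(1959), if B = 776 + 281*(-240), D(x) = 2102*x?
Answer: -4184482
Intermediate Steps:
B = -66664 (B = 776 - 67440 = -66664)
B - D(1959) = -66664 - 2102*1959 = -66664 - 1*4117818 = -66664 - 4117818 = -4184482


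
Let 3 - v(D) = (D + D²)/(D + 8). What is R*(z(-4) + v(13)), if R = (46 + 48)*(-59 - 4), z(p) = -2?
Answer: 45402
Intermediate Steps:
R = -5922 (R = 94*(-63) = -5922)
v(D) = 3 - (D + D²)/(8 + D) (v(D) = 3 - (D + D²)/(D + 8) = 3 - (D + D²)/(8 + D))
R*(z(-4) + v(13)) = -5922*(-2 + (24 - 1*13² + 2*13)/(8 + 13)) = -5922*(-2 + (24 - 1*169 + 26)/21) = -5922*(-2 + (24 - 169 + 26)/21) = -5922*(-2 + (1/21)*(-119)) = -5922*(-2 - 17/3) = -5922*(-23/3) = 45402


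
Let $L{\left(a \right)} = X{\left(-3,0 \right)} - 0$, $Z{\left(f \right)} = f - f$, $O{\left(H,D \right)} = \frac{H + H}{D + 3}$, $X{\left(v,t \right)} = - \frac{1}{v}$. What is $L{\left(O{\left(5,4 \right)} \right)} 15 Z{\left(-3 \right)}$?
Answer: $0$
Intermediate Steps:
$O{\left(H,D \right)} = \frac{2 H}{3 + D}$
$Z{\left(f \right)} = 0$
$L{\left(a \right)} = \frac{1}{3}$ ($L{\left(a \right)} = - \frac{1}{-3} - 0 = \left(-1\right) \left(- \frac{1}{3}\right) + 0 = \frac{1}{3} + 0 = \frac{1}{3}$)
$L{\left(O{\left(5,4 \right)} \right)} 15 Z{\left(-3 \right)} = \frac{1}{3} \cdot 15 \cdot 0 = 5 \cdot 0 = 0$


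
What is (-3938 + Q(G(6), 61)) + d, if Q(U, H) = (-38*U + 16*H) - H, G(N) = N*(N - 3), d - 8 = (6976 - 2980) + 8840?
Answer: 9137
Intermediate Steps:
d = 12844 (d = 8 + ((6976 - 2980) + 8840) = 8 + (3996 + 8840) = 8 + 12836 = 12844)
G(N) = N*(-3 + N)
Q(U, H) = -38*U + 15*H
(-3938 + Q(G(6), 61)) + d = (-3938 + (-228*(-3 + 6) + 15*61)) + 12844 = (-3938 + (-228*3 + 915)) + 12844 = (-3938 + (-38*18 + 915)) + 12844 = (-3938 + (-684 + 915)) + 12844 = (-3938 + 231) + 12844 = -3707 + 12844 = 9137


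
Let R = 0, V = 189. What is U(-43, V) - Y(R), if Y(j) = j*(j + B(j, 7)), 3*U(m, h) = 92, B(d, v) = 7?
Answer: 92/3 ≈ 30.667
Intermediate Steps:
U(m, h) = 92/3 (U(m, h) = (1/3)*92 = 92/3)
Y(j) = j*(7 + j) (Y(j) = j*(j + 7) = j*(7 + j))
U(-43, V) - Y(R) = 92/3 - 0*(7 + 0) = 92/3 - 0*7 = 92/3 - 1*0 = 92/3 + 0 = 92/3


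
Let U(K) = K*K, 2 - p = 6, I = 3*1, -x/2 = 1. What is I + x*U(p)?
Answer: -29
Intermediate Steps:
x = -2 (x = -2*1 = -2)
I = 3
p = -4 (p = 2 - 1*6 = 2 - 6 = -4)
U(K) = K**2
I + x*U(p) = 3 - 2*(-4)**2 = 3 - 2*16 = 3 - 32 = -29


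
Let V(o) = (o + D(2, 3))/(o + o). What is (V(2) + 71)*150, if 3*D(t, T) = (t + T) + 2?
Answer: 21625/2 ≈ 10813.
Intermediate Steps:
D(t, T) = ⅔ + T/3 + t/3 (D(t, T) = ((t + T) + 2)/3 = ((T + t) + 2)/3 = (2 + T + t)/3 = ⅔ + T/3 + t/3)
V(o) = (7/3 + o)/(2*o) (V(o) = (o + (⅔ + (⅓)*3 + (⅓)*2))/(o + o) = (o + (⅔ + 1 + ⅔))/((2*o)) = (o + 7/3)*(1/(2*o)) = (7/3 + o)*(1/(2*o)) = (7/3 + o)/(2*o))
(V(2) + 71)*150 = ((⅙)*(7 + 3*2)/2 + 71)*150 = ((⅙)*(½)*(7 + 6) + 71)*150 = ((⅙)*(½)*13 + 71)*150 = (13/12 + 71)*150 = (865/12)*150 = 21625/2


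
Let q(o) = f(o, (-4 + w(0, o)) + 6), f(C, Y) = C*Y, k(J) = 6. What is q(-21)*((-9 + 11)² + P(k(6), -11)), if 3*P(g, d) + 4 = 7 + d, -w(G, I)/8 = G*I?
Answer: -56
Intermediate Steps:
w(G, I) = -8*G*I
P(g, d) = 1 + d/3 (P(g, d) = -4/3 + (7 + d)/3 = -4/3 + (7/3 + d/3) = 1 + d/3)
q(o) = 2*o (q(o) = o*((-4 - 8*0*o) + 6) = o*((-4 + 0) + 6) = o*(-4 + 6) = o*2 = 2*o)
q(-21)*((-9 + 11)² + P(k(6), -11)) = (2*(-21))*((-9 + 11)² + (1 + (⅓)*(-11))) = -42*(2² + (1 - 11/3)) = -42*(4 - 8/3) = -42*4/3 = -56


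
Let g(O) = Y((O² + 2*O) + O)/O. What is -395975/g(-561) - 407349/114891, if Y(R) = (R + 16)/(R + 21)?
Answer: 380472726168905949/1712718434 ≈ 2.2215e+8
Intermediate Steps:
Y(R) = (16 + R)/(21 + R)
g(O) = (16 + O² + 3*O)/(O*(21 + O² + 3*O)) (g(O) = ((16 + ((O² + 2*O) + O))/(21 + ((O² + 2*O) + O)))/O = ((16 + (O² + 3*O))/(21 + (O² + 3*O)))/O = ((16 + O² + 3*O)/(21 + O² + 3*O))/O = (16 + O² + 3*O)/(O*(21 + O² + 3*O)))
-395975/g(-561) - 407349/114891 = -395975*(-561*(21 - 561*(3 - 561))/(16 - 561*(3 - 561))) - 407349/114891 = -395975*(-561*(21 - 561*(-558))/(16 - 561*(-558))) - 407349*1/114891 = -395975*(-561*(21 + 313038)/(16 + 313038)) - 135783/38297 = -395975/((-1/561*313054/313059)) - 135783/38297 = -395975/((-1/561*1/313059*313054)) - 135783/38297 = -395975/(-313054/175626099) - 135783/38297 = -395975*(-175626099/313054) - 135783/38297 = 69543544551525/313054 - 135783/38297 = 380472726168905949/1712718434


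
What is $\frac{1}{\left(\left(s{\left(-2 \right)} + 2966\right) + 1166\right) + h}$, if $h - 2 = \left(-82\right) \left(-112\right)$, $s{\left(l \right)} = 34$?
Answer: $\frac{1}{13352} \approx 7.4895 \cdot 10^{-5}$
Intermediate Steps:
$h = 9186$ ($h = 2 - -9184 = 2 + 9184 = 9186$)
$\frac{1}{\left(\left(s{\left(-2 \right)} + 2966\right) + 1166\right) + h} = \frac{1}{\left(\left(34 + 2966\right) + 1166\right) + 9186} = \frac{1}{\left(3000 + 1166\right) + 9186} = \frac{1}{4166 + 9186} = \frac{1}{13352}$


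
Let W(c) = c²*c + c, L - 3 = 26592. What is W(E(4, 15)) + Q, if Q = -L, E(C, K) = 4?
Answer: -26527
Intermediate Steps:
L = 26595 (L = 3 + 26592 = 26595)
Q = -26595 (Q = -1*26595 = -26595)
W(c) = c + c³ (W(c) = c³ + c = c + c³)
W(E(4, 15)) + Q = (4 + 4³) - 26595 = (4 + 64) - 26595 = 68 - 26595 = -26527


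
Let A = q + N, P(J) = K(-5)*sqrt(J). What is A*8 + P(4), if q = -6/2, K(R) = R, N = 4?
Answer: -2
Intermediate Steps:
q = -3 (q = -6*1/2 = -3)
P(J) = -5*sqrt(J)
A = 1 (A = -3 + 4 = 1)
A*8 + P(4) = 1*8 - 5*sqrt(4) = 8 - 5*2 = 8 - 10 = -2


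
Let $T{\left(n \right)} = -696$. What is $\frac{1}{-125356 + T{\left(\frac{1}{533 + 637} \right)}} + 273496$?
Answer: $\frac{34474717791}{126052} \approx 2.735 \cdot 10^{5}$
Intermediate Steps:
$\frac{1}{-125356 + T{\left(\frac{1}{533 + 637} \right)}} + 273496 = \frac{1}{-125356 - 696} + 273496 = \frac{1}{-126052} + 273496 = - \frac{1}{126052} + 273496 = \frac{34474717791}{126052}$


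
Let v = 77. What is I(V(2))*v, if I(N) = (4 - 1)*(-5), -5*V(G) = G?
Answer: -1155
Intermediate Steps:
V(G) = -G/5
I(N) = -15 (I(N) = 3*(-5) = -15)
I(V(2))*v = -15*77 = -1155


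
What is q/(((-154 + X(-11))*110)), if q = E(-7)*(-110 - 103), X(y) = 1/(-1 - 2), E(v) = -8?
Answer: -2556/25465 ≈ -0.10037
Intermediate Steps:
X(y) = -⅓ (X(y) = 1/(-3) = -⅓)
q = 1704 (q = -8*(-110 - 103) = -8*(-213) = 1704)
q/(((-154 + X(-11))*110)) = 1704/(((-154 - ⅓)*110)) = 1704/((-463/3*110)) = 1704/(-50930/3) = 1704*(-3/50930) = -2556/25465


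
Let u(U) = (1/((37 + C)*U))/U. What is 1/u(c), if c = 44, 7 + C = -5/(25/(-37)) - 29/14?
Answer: 2393864/35 ≈ 68396.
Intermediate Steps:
C = -117/70 (C = -7 + (-5/(25/(-37)) - 29/14) = -7 + (-5/(25*(-1/37)) - 29*1/14) = -7 + (-5/(-25/37) - 29/14) = -7 + (-5*(-37/25) - 29/14) = -7 + (37/5 - 29/14) = -7 + 373/70 = -117/70 ≈ -1.6714)
u(U) = 70/(2473*U²) (u(U) = (1/((37 - 117/70)*U))/U = (1/((2473/70)*U))/U = (70/(2473*U))/U = 70/(2473*U²))
1/u(c) = 1/((70/2473)/44²) = 1/((70/2473)*(1/1936)) = 1/(35/2393864) = 2393864/35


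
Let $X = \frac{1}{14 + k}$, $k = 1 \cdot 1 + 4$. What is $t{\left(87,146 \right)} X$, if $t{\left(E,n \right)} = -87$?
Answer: $- \frac{87}{19} \approx -4.5789$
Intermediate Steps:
$k = 5$ ($k = 1 + 4 = 5$)
$X = \frac{1}{19}$ ($X = \frac{1}{14 + 5} = \frac{1}{19} \approx 0.052632$)
$t{\left(87,146 \right)} X = \left(-87\right) \frac{1}{19} = - \frac{87}{19}$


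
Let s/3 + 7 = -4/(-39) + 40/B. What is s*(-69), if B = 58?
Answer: 484449/377 ≈ 1285.0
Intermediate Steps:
s = -7021/377 (s = -21 + 3*(-4/(-39) + 40/58) = -21 + 3*(-4*(-1/39) + 40*(1/58)) = -21 + 3*(4/39 + 20/29) = -21 + 3*(896/1131) = -21 + 896/377 = -7021/377 ≈ -18.623)
s*(-69) = -7021/377*(-69) = 484449/377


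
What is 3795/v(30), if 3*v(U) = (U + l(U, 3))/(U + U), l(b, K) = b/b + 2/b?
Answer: 5123250/233 ≈ 21988.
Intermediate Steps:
l(b, K) = 1 + 2/b
v(U) = (U + (2 + U)/U)/(6*U) (v(U) = ((U + (2 + U)/U)/(U + U))/3 = ((U + (2 + U)/U)/((2*U)))/3 = ((U + (2 + U)/U)*(1/(2*U)))/3 = ((U + (2 + U)/U)/(2*U))/3 = (U + (2 + U)/U)/(6*U))
3795/v(30) = 3795/(((1/6)*(2 + 30 + 30**2)/30**2)) = 3795/(((1/6)*(1/900)*(2 + 30 + 900))) = 3795/(((1/6)*(1/900)*932)) = 3795/(233/1350) = 3795*(1350/233) = 5123250/233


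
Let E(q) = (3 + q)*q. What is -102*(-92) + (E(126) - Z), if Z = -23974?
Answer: 49612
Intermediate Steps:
E(q) = q*(3 + q)
-102*(-92) + (E(126) - Z) = -102*(-92) + (126*(3 + 126) - 1*(-23974)) = 9384 + (126*129 + 23974) = 9384 + (16254 + 23974) = 9384 + 40228 = 49612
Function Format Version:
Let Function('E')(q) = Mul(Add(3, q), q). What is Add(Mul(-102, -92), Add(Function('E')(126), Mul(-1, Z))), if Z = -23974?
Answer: 49612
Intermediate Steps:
Function('E')(q) = Mul(q, Add(3, q))
Add(Mul(-102, -92), Add(Function('E')(126), Mul(-1, Z))) = Add(Mul(-102, -92), Add(Mul(126, Add(3, 126)), Mul(-1, -23974))) = Add(9384, Add(Mul(126, 129), 23974)) = Add(9384, Add(16254, 23974)) = Add(9384, 40228) = 49612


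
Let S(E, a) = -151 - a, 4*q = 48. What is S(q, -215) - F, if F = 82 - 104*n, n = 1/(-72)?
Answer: -175/9 ≈ -19.444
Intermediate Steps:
q = 12 (q = (1/4)*48 = 12)
n = -1/72 ≈ -0.013889
F = 751/9 (F = 82 - 104*(-1/72) = 82 + 13/9 = 751/9 ≈ 83.444)
S(q, -215) - F = (-151 - 1*(-215)) - 1*751/9 = (-151 + 215) - 751/9 = 64 - 751/9 = -175/9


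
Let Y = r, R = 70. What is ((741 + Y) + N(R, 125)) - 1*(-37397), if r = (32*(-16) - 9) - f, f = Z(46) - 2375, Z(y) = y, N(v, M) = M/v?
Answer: 559269/14 ≈ 39948.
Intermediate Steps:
f = -2329 (f = 46 - 2375 = -2329)
r = 1808 (r = (32*(-16) - 9) - 1*(-2329) = (-512 - 9) + 2329 = -521 + 2329 = 1808)
Y = 1808
((741 + Y) + N(R, 125)) - 1*(-37397) = ((741 + 1808) + 125/70) - 1*(-37397) = (2549 + 125*(1/70)) + 37397 = (2549 + 25/14) + 37397 = 35711/14 + 37397 = 559269/14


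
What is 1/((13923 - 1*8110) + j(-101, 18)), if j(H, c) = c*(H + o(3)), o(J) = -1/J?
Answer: 1/3989 ≈ 0.00025069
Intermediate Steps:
j(H, c) = c*(-⅓ + H) (j(H, c) = c*(H - 1/3) = c*(H - 1*⅓) = c*(H - ⅓) = c*(-⅓ + H))
1/((13923 - 1*8110) + j(-101, 18)) = 1/((13923 - 1*8110) + 18*(-⅓ - 101)) = 1/((13923 - 8110) + 18*(-304/3)) = 1/(5813 - 1824) = 1/3989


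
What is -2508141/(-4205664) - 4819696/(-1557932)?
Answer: 2014794590213/546011543904 ≈ 3.6900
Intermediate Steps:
-2508141/(-4205664) - 4819696/(-1557932) = -2508141*(-1/4205664) - 4819696*(-1/1557932) = 836047/1401888 + 1204924/389483 = 2014794590213/546011543904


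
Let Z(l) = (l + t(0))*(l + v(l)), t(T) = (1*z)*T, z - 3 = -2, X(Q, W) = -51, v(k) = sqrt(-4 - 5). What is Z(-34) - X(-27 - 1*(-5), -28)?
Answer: 1207 - 102*I ≈ 1207.0 - 102.0*I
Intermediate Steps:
v(k) = 3*I (v(k) = sqrt(-9) = 3*I)
z = 1 (z = 3 - 2 = 1)
t(T) = T (t(T) = (1*1)*T = 1*T = T)
Z(l) = l*(l + 3*I) (Z(l) = (l + 0)*(l + 3*I) = l*(l + 3*I))
Z(-34) - X(-27 - 1*(-5), -28) = -34*(-34 + 3*I) - 1*(-51) = (1156 - 102*I) + 51 = 1207 - 102*I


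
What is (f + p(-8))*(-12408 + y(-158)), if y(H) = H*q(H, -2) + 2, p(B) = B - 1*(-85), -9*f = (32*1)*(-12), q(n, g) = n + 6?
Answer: 1389330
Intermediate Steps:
q(n, g) = 6 + n
f = 128/3 (f = -32*1*(-12)/9 = -32*(-12)/9 = -1/9*(-384) = 128/3 ≈ 42.667)
p(B) = 85 + B (p(B) = B + 85 = 85 + B)
y(H) = 2 + H*(6 + H) (y(H) = H*(6 + H) + 2 = 2 + H*(6 + H))
(f + p(-8))*(-12408 + y(-158)) = (128/3 + (85 - 8))*(-12408 + (2 - 158*(6 - 158))) = (128/3 + 77)*(-12408 + (2 - 158*(-152))) = 359*(-12408 + (2 + 24016))/3 = 359*(-12408 + 24018)/3 = (359/3)*11610 = 1389330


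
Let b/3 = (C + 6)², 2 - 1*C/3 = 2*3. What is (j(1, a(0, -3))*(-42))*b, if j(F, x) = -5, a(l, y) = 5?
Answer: 22680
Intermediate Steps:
C = -12 (C = 6 - 6*3 = 6 - 3*6 = 6 - 18 = -12)
b = 108 (b = 3*(-12 + 6)² = 3*(-6)² = 3*36 = 108)
(j(1, a(0, -3))*(-42))*b = -5*(-42)*108 = 210*108 = 22680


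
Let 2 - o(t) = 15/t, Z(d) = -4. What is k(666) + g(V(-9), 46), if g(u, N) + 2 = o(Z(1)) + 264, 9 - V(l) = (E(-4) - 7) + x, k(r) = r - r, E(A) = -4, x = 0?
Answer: 1071/4 ≈ 267.75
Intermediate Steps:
k(r) = 0
V(l) = 20 (V(l) = 9 - ((-4 - 7) + 0) = 9 - (-11 + 0) = 9 - 1*(-11) = 9 + 11 = 20)
o(t) = 2 - 15/t
g(u, N) = 1071/4 (g(u, N) = -2 + ((2 - 15/(-4)) + 264) = -2 + ((2 - 15*(-¼)) + 264) = -2 + ((2 + 15/4) + 264) = -2 + (23/4 + 264) = -2 + 1079/4 = 1071/4)
k(666) + g(V(-9), 46) = 0 + 1071/4 = 1071/4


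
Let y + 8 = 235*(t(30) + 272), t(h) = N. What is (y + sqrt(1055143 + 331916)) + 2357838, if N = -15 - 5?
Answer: 2417050 + sqrt(1387059) ≈ 2.4182e+6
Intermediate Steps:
N = -20
t(h) = -20
y = 59212 (y = -8 + 235*(-20 + 272) = -8 + 235*252 = -8 + 59220 = 59212)
(y + sqrt(1055143 + 331916)) + 2357838 = (59212 + sqrt(1055143 + 331916)) + 2357838 = (59212 + sqrt(1387059)) + 2357838 = 2417050 + sqrt(1387059)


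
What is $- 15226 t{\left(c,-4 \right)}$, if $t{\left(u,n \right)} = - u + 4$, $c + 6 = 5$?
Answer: $-76130$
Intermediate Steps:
$c = -1$ ($c = -6 + 5 = -1$)
$t{\left(u,n \right)} = 4 - u$
$- 15226 t{\left(c,-4 \right)} = - 15226 \left(4 - -1\right) = - 15226 \left(4 + 1\right) = \left(-15226\right) 5 = -76130$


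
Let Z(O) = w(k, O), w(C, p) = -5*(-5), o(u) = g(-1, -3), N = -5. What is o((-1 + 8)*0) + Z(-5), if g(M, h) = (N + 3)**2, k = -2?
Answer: 29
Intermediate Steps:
g(M, h) = 4 (g(M, h) = (-5 + 3)**2 = (-2)**2 = 4)
o(u) = 4
w(C, p) = 25
Z(O) = 25
o((-1 + 8)*0) + Z(-5) = 4 + 25 = 29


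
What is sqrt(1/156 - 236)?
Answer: I*sqrt(1435785)/78 ≈ 15.362*I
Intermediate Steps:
sqrt(1/156 - 236) = sqrt(-36815/156) = I*sqrt(1435785)/78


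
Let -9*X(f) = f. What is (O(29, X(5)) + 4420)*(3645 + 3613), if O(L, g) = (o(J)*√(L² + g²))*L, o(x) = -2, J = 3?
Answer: 32080360 - 420964*√68146/9 ≈ 1.9870e+7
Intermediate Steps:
X(f) = -f/9
O(L, g) = -2*L*√(L² + g²) (O(L, g) = (-2*√(L² + g²))*L = -2*L*√(L² + g²))
(O(29, X(5)) + 4420)*(3645 + 3613) = (-2*29*√(29² + (-⅑*5)²) + 4420)*(3645 + 3613) = (-2*29*√(841 + (-5/9)²) + 4420)*7258 = (-2*29*√(841 + 25/81) + 4420)*7258 = (-2*29*√(68146/81) + 4420)*7258 = (-2*29*√68146/9 + 4420)*7258 = (-58*√68146/9 + 4420)*7258 = (4420 - 58*√68146/9)*7258 = 32080360 - 420964*√68146/9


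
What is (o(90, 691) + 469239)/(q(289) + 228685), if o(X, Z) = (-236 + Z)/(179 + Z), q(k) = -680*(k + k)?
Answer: -81647677/28597770 ≈ -2.8550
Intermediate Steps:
q(k) = -1360*k
o(X, Z) = (-236 + Z)/(179 + Z)
(o(90, 691) + 469239)/(q(289) + 228685) = ((-236 + 691)/(179 + 691) + 469239)/(-1360*289 + 228685) = (455/870 + 469239)/(-393040 + 228685) = ((1/870)*455 + 469239)/(-164355) = (91/174 + 469239)*(-1/164355) = (81647677/174)*(-1/164355) = -81647677/28597770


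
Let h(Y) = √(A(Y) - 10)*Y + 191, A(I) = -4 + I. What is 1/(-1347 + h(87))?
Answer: -1156/783799 - 87*√73/783799 ≈ -0.0024232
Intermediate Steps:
h(Y) = 191 + Y*√(-14 + Y) (h(Y) = √((-4 + Y) - 10)*Y + 191 = √(-14 + Y)*Y + 191 = Y*√(-14 + Y) + 191 = 191 + Y*√(-14 + Y))
1/(-1347 + h(87)) = 1/(-1347 + (191 + 87*√(-14 + 87))) = 1/(-1347 + (191 + 87*√73)) = 1/(-1156 + 87*√73)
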